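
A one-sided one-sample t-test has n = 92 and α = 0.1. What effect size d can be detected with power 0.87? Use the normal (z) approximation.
d ≈ 0.25

Minimum detectable effect (one-sample t-test, normal approximation):
d = (z_α + z_β) / √n
d = (1.282 + 1.126) / √92
d = 2.408 / 9.592
d ≈ 0.25

By Cohen's convention (0.2 small / 0.5 medium / 0.8 large): small effect.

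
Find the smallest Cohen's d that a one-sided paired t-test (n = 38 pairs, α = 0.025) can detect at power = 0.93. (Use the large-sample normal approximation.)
d ≈ 0.56

Minimum detectable effect (paired t-test, normal approximation):
d = (z_α + z_β) / √n
d = (1.960 + 1.476) / √38
d = 3.436 / 6.164
d ≈ 0.56

By Cohen's convention (0.2 small / 0.5 medium / 0.8 large): medium effect.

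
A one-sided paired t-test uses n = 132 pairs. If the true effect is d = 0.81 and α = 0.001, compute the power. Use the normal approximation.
Power ≈ 1.00

Power calculation (paired t-test, normal approximation):
z_β = d · √n - z_α
z_β = 0.81 · √132 - 3.090
z_β = 0.81 · 11.489 - 3.090
z_β = 6.216

Power = Φ(z_β) = Φ(6.216) ≈ 1.000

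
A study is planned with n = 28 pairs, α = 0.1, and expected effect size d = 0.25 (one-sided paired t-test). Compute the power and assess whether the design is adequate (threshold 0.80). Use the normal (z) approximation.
Power ≈ 0.52; the study is underpowered (power < 0.80)

Power calculation (paired t-test, normal approximation):
z_β = d · √n - z_α
z_β = 0.25 · √28 - 1.282
z_β = 0.25 · 5.292 - 1.282
z_β = 0.041

Power = Φ(z_β) = Φ(0.041) ≈ 0.516

Effect size d = 0.25 is small by Cohen's convention (0.2/0.5/0.8).

Threshold: power ≥ 0.80 is conventionally adequate.
Power ≈ 0.52 → the study is underpowered (power < 0.80).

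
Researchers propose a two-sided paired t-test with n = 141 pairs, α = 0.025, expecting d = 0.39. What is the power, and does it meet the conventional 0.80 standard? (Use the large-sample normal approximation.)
Power ≈ 0.99; the study is adequately powered (power ≥ 0.80)

Power calculation (paired t-test, normal approximation):
z_β = d · √n - z_{α/2}
z_β = 0.39 · √141 - 2.241
z_β = 0.39 · 11.874 - 2.241
z_β = 2.390

Power = Φ(z_β) = Φ(2.390) ≈ 0.992

Effect size d = 0.39 is small by Cohen's convention (0.2/0.5/0.8).

Threshold: power ≥ 0.80 is conventionally adequate.
Power ≈ 0.99 → the study is adequately powered (power ≥ 0.80).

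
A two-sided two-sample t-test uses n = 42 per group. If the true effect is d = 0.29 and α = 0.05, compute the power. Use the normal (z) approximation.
Power ≈ 0.26

Power calculation (two-sample t-test, normal approximation):
z_β = d · √(n/2) - z_{α/2}
z_β = 0.29 · √(42/2) - 1.960
z_β = 0.29 · 4.583 - 1.960
z_β = -0.631

Power = Φ(z_β) = Φ(-0.631) ≈ 0.264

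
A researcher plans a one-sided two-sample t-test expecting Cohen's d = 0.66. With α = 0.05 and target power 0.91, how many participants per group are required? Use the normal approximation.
n = 41 per group

Sample size formula (two-sample t-test, normal approximation):
n = 2 · ((z_α + z_β) / d)²

z_α = 1.645 (for α = 0.05, one-sided)
z_β = 1.341 (for power = 0.91)
d = 0.66

n = 2 · ((1.645 + 1.341) / 0.66)²
n = 2 · (4.524)²
n ≈ 40.93
Round up to the next whole number: n = 41 per group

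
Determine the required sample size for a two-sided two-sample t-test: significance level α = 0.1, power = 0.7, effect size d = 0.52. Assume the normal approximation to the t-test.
n = 35 per group

Sample size formula (two-sample t-test, normal approximation):
n = 2 · ((z_{α/2} + z_β) / d)²

z_{α/2} = 1.645 (for α = 0.1, two-sided)
z_β = 0.524 (for power = 0.7)
d = 0.52

n = 2 · ((1.645 + 0.524) / 0.52)²
n = 2 · (4.171)²
n ≈ 34.79
Round up to the next whole number: n = 35 per group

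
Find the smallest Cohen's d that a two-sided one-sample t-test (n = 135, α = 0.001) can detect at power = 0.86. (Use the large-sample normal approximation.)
d ≈ 0.38

Minimum detectable effect (one-sample t-test, normal approximation):
d = (z_{α/2} + z_β) / √n
d = (3.291 + 1.080) / √135
d = 4.371 / 11.619
d ≈ 0.38

By Cohen's convention (0.2 small / 0.5 medium / 0.8 large): small effect.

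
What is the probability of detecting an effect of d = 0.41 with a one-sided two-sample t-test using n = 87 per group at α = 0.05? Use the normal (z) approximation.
Power ≈ 0.86

Power calculation (two-sample t-test, normal approximation):
z_β = d · √(n/2) - z_α
z_β = 0.41 · √(87/2) - 1.645
z_β = 0.41 · 6.595 - 1.645
z_β = 1.059

Power = Φ(z_β) = Φ(1.059) ≈ 0.855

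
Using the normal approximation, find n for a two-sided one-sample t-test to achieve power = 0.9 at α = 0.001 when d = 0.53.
n = 75

Sample size formula (one-sample t-test, normal approximation):
n = ((z_{α/2} + z_β) / d)²

z_{α/2} = 3.291 (for α = 0.001, two-sided)
z_β = 1.282 (for power = 0.9)
d = 0.53

n = ((3.291 + 1.282) / 0.53)²
n = (8.628)²
n ≈ 74.44
Round up to the next whole number: n = 75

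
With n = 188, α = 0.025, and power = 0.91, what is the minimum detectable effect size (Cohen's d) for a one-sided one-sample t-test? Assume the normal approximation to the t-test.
d ≈ 0.24

Minimum detectable effect (one-sample t-test, normal approximation):
d = (z_α + z_β) / √n
d = (1.960 + 1.341) / √188
d = 3.301 / 13.711
d ≈ 0.24

By Cohen's convention (0.2 small / 0.5 medium / 0.8 large): small effect.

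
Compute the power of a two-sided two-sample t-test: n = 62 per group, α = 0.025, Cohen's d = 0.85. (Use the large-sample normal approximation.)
Power ≈ 0.99

Power calculation (two-sample t-test, normal approximation):
z_β = d · √(n/2) - z_{α/2}
z_β = 0.85 · √(62/2) - 2.241
z_β = 0.85 · 5.568 - 2.241
z_β = 2.491

Power = Φ(z_β) = Φ(2.491) ≈ 0.994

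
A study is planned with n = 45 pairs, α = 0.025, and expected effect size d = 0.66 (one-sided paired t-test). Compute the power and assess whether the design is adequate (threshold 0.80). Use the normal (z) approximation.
Power ≈ 0.99; the study is adequately powered (power ≥ 0.80)

Power calculation (paired t-test, normal approximation):
z_β = d · √n - z_α
z_β = 0.66 · √45 - 1.960
z_β = 0.66 · 6.708 - 1.960
z_β = 2.467

Power = Φ(z_β) = Φ(2.467) ≈ 0.993

Effect size d = 0.66 is medium by Cohen's convention (0.2/0.5/0.8).

Threshold: power ≥ 0.80 is conventionally adequate.
Power ≈ 0.99 → the study is adequately powered (power ≥ 0.80).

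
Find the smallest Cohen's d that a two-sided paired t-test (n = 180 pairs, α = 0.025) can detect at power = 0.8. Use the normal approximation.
d ≈ 0.23

Minimum detectable effect (paired t-test, normal approximation):
d = (z_{α/2} + z_β) / √n
d = (2.241 + 0.842) / √180
d = 3.083 / 13.416
d ≈ 0.23

By Cohen's convention (0.2 small / 0.5 medium / 0.8 large): small effect.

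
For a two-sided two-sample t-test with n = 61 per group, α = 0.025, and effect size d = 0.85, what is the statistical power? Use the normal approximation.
Power ≈ 0.99

Power calculation (two-sample t-test, normal approximation):
z_β = d · √(n/2) - z_{α/2}
z_β = 0.85 · √(61/2) - 2.241
z_β = 0.85 · 5.523 - 2.241
z_β = 2.453

Power = Φ(z_β) = Φ(2.453) ≈ 0.993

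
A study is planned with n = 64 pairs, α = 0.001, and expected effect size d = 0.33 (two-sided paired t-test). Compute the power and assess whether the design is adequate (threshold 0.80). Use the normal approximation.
Power ≈ 0.26; the study is underpowered (power < 0.80)

Power calculation (paired t-test, normal approximation):
z_β = d · √n - z_{α/2}
z_β = 0.33 · √64 - 3.291
z_β = 0.33 · 8.000 - 3.291
z_β = -0.651

Power = Φ(z_β) = Φ(-0.651) ≈ 0.258

Effect size d = 0.33 is small by Cohen's convention (0.2/0.5/0.8).

Threshold: power ≥ 0.80 is conventionally adequate.
Power ≈ 0.26 → the study is underpowered (power < 0.80).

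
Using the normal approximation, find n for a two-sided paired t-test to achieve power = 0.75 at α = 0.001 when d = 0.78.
n = 26 pairs

Sample size formula (paired t-test, normal approximation):
n = ((z_{α/2} + z_β) / d)²

z_{α/2} = 3.291 (for α = 0.001, two-sided)
z_β = 0.674 (for power = 0.75)
d = 0.78

n = ((3.291 + 0.674) / 0.78)²
n = (5.083)²
n ≈ 25.84
Round up to the next whole number: n = 26 pairs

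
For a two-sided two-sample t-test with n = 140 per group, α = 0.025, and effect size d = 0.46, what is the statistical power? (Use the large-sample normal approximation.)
Power ≈ 0.95

Power calculation (two-sample t-test, normal approximation):
z_β = d · √(n/2) - z_{α/2}
z_β = 0.46 · √(140/2) - 2.241
z_β = 0.46 · 8.367 - 2.241
z_β = 1.607

Power = Φ(z_β) = Φ(1.607) ≈ 0.946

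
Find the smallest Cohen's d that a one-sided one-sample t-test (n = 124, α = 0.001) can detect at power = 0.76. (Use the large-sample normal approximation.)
d ≈ 0.34

Minimum detectable effect (one-sample t-test, normal approximation):
d = (z_α + z_β) / √n
d = (3.090 + 0.706) / √124
d = 3.797 / 11.136
d ≈ 0.34

By Cohen's convention (0.2 small / 0.5 medium / 0.8 large): small effect.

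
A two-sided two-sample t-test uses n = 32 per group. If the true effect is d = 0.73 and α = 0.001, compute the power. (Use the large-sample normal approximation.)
Power ≈ 0.36

Power calculation (two-sample t-test, normal approximation):
z_β = d · √(n/2) - z_{α/2}
z_β = 0.73 · √(32/2) - 3.291
z_β = 0.73 · 4.000 - 3.291
z_β = -0.371

Power = Φ(z_β) = Φ(-0.371) ≈ 0.355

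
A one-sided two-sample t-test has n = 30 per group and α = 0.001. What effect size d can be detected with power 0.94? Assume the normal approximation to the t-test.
d ≈ 1.20

Minimum detectable effect (two-sample t-test, normal approximation):
d = (z_α + z_β) / √(n/2)
d = (3.090 + 1.555) / √(30/2)
d = 4.645 / 3.873
d ≈ 1.20

By Cohen's convention (0.2 small / 0.5 medium / 0.8 large): large effect.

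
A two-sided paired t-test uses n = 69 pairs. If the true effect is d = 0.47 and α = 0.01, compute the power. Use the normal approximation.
Power ≈ 0.91

Power calculation (paired t-test, normal approximation):
z_β = d · √n - z_{α/2}
z_β = 0.47 · √69 - 2.576
z_β = 0.47 · 8.307 - 2.576
z_β = 1.328

Power = Φ(z_β) = Φ(1.328) ≈ 0.908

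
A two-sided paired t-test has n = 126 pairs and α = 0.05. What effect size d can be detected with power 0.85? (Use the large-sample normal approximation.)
d ≈ 0.27

Minimum detectable effect (paired t-test, normal approximation):
d = (z_{α/2} + z_β) / √n
d = (1.960 + 1.036) / √126
d = 2.996 / 11.225
d ≈ 0.27

By Cohen's convention (0.2 small / 0.5 medium / 0.8 large): small effect.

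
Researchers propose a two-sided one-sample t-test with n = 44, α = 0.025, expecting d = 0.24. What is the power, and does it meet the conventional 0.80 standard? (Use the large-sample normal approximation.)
Power ≈ 0.26; the study is underpowered (power < 0.80)

Power calculation (one-sample t-test, normal approximation):
z_β = d · √n - z_{α/2}
z_β = 0.24 · √44 - 2.241
z_β = 0.24 · 6.633 - 2.241
z_β = -0.649

Power = Φ(z_β) = Φ(-0.649) ≈ 0.258

Effect size d = 0.24 is small by Cohen's convention (0.2/0.5/0.8).

Threshold: power ≥ 0.80 is conventionally adequate.
Power ≈ 0.26 → the study is underpowered (power < 0.80).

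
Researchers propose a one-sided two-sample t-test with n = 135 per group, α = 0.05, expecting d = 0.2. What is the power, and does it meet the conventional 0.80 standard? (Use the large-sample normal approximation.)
Power ≈ 0.50; the study is underpowered (power < 0.80)

Power calculation (two-sample t-test, normal approximation):
z_β = d · √(n/2) - z_α
z_β = 0.2 · √(135/2) - 1.645
z_β = 0.2 · 8.216 - 1.645
z_β = -0.002

Power = Φ(z_β) = Φ(-0.002) ≈ 0.499

Effect size d = 0.2 is small by Cohen's convention (0.2/0.5/0.8).

Threshold: power ≥ 0.80 is conventionally adequate.
Power ≈ 0.50 → the study is underpowered (power < 0.80).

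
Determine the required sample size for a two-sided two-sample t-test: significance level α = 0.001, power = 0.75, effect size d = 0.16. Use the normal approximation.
n = 1229 per group

Sample size formula (two-sample t-test, normal approximation):
n = 2 · ((z_{α/2} + z_β) / d)²

z_{α/2} = 3.291 (for α = 0.001, two-sided)
z_β = 0.674 (for power = 0.75)
d = 0.16

n = 2 · ((3.291 + 0.674) / 0.16)²
n = 2 · (24.781)²
n ≈ 1228.20
Round up to the next whole number: n = 1229 per group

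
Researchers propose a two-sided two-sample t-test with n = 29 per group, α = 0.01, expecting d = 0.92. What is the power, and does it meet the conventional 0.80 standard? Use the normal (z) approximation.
Power ≈ 0.82; the study is adequately powered (power ≥ 0.80)

Power calculation (two-sample t-test, normal approximation):
z_β = d · √(n/2) - z_{α/2}
z_β = 0.92 · √(29/2) - 2.576
z_β = 0.92 · 3.808 - 2.576
z_β = 0.927

Power = Φ(z_β) = Φ(0.927) ≈ 0.823

Effect size d = 0.92 is large by Cohen's convention (0.2/0.5/0.8).

Threshold: power ≥ 0.80 is conventionally adequate.
Power ≈ 0.82 → the study is adequately powered (power ≥ 0.80).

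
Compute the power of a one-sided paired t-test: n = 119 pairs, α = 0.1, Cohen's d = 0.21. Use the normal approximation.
Power ≈ 0.84

Power calculation (paired t-test, normal approximation):
z_β = d · √n - z_α
z_β = 0.21 · √119 - 1.282
z_β = 0.21 · 10.909 - 1.282
z_β = 1.009

Power = Φ(z_β) = Φ(1.009) ≈ 0.844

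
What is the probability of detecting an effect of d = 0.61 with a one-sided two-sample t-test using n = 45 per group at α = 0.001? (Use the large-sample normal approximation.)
Power ≈ 0.42

Power calculation (two-sample t-test, normal approximation):
z_β = d · √(n/2) - z_α
z_β = 0.61 · √(45/2) - 3.090
z_β = 0.61 · 4.743 - 3.090
z_β = -0.197

Power = Φ(z_β) = Φ(-0.197) ≈ 0.422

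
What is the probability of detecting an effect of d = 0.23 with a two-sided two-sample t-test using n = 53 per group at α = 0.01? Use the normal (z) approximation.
Power ≈ 0.08

Power calculation (two-sample t-test, normal approximation):
z_β = d · √(n/2) - z_{α/2}
z_β = 0.23 · √(53/2) - 2.576
z_β = 0.23 · 5.148 - 2.576
z_β = -1.392

Power = Φ(z_β) = Φ(-1.392) ≈ 0.082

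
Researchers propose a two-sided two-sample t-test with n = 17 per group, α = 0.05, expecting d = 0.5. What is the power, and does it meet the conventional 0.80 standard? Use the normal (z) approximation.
Power ≈ 0.31; the study is underpowered (power < 0.80)

Power calculation (two-sample t-test, normal approximation):
z_β = d · √(n/2) - z_{α/2}
z_β = 0.5 · √(17/2) - 1.960
z_β = 0.5 · 2.915 - 1.960
z_β = -0.502

Power = Φ(z_β) = Φ(-0.502) ≈ 0.308

Effect size d = 0.5 is medium by Cohen's convention (0.2/0.5/0.8).

Threshold: power ≥ 0.80 is conventionally adequate.
Power ≈ 0.31 → the study is underpowered (power < 0.80).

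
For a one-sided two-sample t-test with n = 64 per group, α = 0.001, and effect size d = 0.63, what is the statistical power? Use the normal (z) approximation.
Power ≈ 0.68

Power calculation (two-sample t-test, normal approximation):
z_β = d · √(n/2) - z_α
z_β = 0.63 · √(64/2) - 3.090
z_β = 0.63 · 5.657 - 3.090
z_β = 0.474

Power = Φ(z_β) = Φ(0.474) ≈ 0.682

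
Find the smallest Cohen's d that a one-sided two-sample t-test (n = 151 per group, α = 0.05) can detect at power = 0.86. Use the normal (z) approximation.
d ≈ 0.31

Minimum detectable effect (two-sample t-test, normal approximation):
d = (z_α + z_β) / √(n/2)
d = (1.645 + 1.080) / √(151/2)
d = 2.725 / 8.689
d ≈ 0.31

By Cohen's convention (0.2 small / 0.5 medium / 0.8 large): small effect.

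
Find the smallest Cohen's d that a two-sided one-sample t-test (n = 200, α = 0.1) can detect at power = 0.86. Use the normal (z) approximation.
d ≈ 0.19

Minimum detectable effect (one-sample t-test, normal approximation):
d = (z_{α/2} + z_β) / √n
d = (1.645 + 1.080) / √200
d = 2.725 / 14.142
d ≈ 0.19

By Cohen's convention (0.2 small / 0.5 medium / 0.8 large): very small effect.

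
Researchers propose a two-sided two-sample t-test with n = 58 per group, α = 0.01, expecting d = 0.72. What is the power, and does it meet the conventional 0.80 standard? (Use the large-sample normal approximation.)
Power ≈ 0.90; the study is adequately powered (power ≥ 0.80)

Power calculation (two-sample t-test, normal approximation):
z_β = d · √(n/2) - z_{α/2}
z_β = 0.72 · √(58/2) - 2.576
z_β = 0.72 · 5.385 - 2.576
z_β = 1.301

Power = Φ(z_β) = Φ(1.301) ≈ 0.903

Effect size d = 0.72 is medium by Cohen's convention (0.2/0.5/0.8).

Threshold: power ≥ 0.80 is conventionally adequate.
Power ≈ 0.90 → the study is adequately powered (power ≥ 0.80).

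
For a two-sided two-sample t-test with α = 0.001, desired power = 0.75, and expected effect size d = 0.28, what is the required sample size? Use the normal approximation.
n = 402 per group

Sample size formula (two-sample t-test, normal approximation):
n = 2 · ((z_{α/2} + z_β) / d)²

z_{α/2} = 3.291 (for α = 0.001, two-sided)
z_β = 0.674 (for power = 0.75)
d = 0.28

n = 2 · ((3.291 + 0.674) / 0.28)²
n = 2 · (14.161)²
n ≈ 401.07
Round up to the next whole number: n = 402 per group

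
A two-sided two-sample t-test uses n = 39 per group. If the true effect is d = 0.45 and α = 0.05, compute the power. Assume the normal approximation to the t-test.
Power ≈ 0.51

Power calculation (two-sample t-test, normal approximation):
z_β = d · √(n/2) - z_{α/2}
z_β = 0.45 · √(39/2) - 1.960
z_β = 0.45 · 4.416 - 1.960
z_β = 0.027

Power = Φ(z_β) = Φ(0.027) ≈ 0.511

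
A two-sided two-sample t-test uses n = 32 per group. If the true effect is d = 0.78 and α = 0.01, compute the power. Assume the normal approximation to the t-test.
Power ≈ 0.71

Power calculation (two-sample t-test, normal approximation):
z_β = d · √(n/2) - z_{α/2}
z_β = 0.78 · √(32/2) - 2.576
z_β = 0.78 · 4.000 - 2.576
z_β = 0.544

Power = Φ(z_β) = Φ(0.544) ≈ 0.707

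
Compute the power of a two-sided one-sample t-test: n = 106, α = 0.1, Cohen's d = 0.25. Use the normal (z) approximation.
Power ≈ 0.82

Power calculation (one-sample t-test, normal approximation):
z_β = d · √n - z_{α/2}
z_β = 0.25 · √106 - 1.645
z_β = 0.25 · 10.296 - 1.645
z_β = 0.929

Power = Φ(z_β) = Φ(0.929) ≈ 0.824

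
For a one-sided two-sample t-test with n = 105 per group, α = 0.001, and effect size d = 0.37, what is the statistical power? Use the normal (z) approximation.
Power ≈ 0.34

Power calculation (two-sample t-test, normal approximation):
z_β = d · √(n/2) - z_α
z_β = 0.37 · √(105/2) - 3.090
z_β = 0.37 · 7.246 - 3.090
z_β = -0.409

Power = Φ(z_β) = Φ(-0.409) ≈ 0.341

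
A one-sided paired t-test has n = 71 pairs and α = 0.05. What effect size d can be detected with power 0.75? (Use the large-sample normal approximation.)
d ≈ 0.28

Minimum detectable effect (paired t-test, normal approximation):
d = (z_α + z_β) / √n
d = (1.645 + 0.674) / √71
d = 2.319 / 8.426
d ≈ 0.28

By Cohen's convention (0.2 small / 0.5 medium / 0.8 large): small effect.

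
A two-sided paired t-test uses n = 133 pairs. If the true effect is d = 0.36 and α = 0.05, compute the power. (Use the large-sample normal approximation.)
Power ≈ 0.99

Power calculation (paired t-test, normal approximation):
z_β = d · √n - z_{α/2}
z_β = 0.36 · √133 - 1.960
z_β = 0.36 · 11.533 - 1.960
z_β = 2.192

Power = Φ(z_β) = Φ(2.192) ≈ 0.986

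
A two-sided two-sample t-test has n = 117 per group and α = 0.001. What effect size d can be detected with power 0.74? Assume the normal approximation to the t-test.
d ≈ 0.51

Minimum detectable effect (two-sample t-test, normal approximation):
d = (z_{α/2} + z_β) / √(n/2)
d = (3.291 + 0.643) / √(117/2)
d = 3.934 / 7.649
d ≈ 0.51

By Cohen's convention (0.2 small / 0.5 medium / 0.8 large): medium effect.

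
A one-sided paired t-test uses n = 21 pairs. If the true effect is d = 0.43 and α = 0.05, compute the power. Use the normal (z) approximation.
Power ≈ 0.63

Power calculation (paired t-test, normal approximation):
z_β = d · √n - z_α
z_β = 0.43 · √21 - 1.645
z_β = 0.43 · 4.583 - 1.645
z_β = 0.326

Power = Φ(z_β) = Φ(0.326) ≈ 0.628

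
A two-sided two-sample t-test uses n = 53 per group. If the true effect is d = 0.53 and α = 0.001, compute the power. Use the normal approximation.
Power ≈ 0.29

Power calculation (two-sample t-test, normal approximation):
z_β = d · √(n/2) - z_{α/2}
z_β = 0.53 · √(53/2) - 3.291
z_β = 0.53 · 5.148 - 3.291
z_β = -0.562

Power = Φ(z_β) = Φ(-0.562) ≈ 0.287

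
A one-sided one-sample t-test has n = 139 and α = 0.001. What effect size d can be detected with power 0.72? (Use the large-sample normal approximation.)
d ≈ 0.31

Minimum detectable effect (one-sample t-test, normal approximation):
d = (z_α + z_β) / √n
d = (3.090 + 0.583) / √139
d = 3.673 / 11.790
d ≈ 0.31

By Cohen's convention (0.2 small / 0.5 medium / 0.8 large): small effect.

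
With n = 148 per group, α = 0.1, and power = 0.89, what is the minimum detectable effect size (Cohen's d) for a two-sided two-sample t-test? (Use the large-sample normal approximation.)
d ≈ 0.33

Minimum detectable effect (two-sample t-test, normal approximation):
d = (z_{α/2} + z_β) / √(n/2)
d = (1.645 + 1.227) / √(148/2)
d = 2.871 / 8.602
d ≈ 0.33

By Cohen's convention (0.2 small / 0.5 medium / 0.8 large): small effect.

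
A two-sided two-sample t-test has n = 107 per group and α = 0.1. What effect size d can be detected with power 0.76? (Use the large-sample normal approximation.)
d ≈ 0.32

Minimum detectable effect (two-sample t-test, normal approximation):
d = (z_{α/2} + z_β) / √(n/2)
d = (1.645 + 0.706) / √(107/2)
d = 2.351 / 7.314
d ≈ 0.32

By Cohen's convention (0.2 small / 0.5 medium / 0.8 large): small effect.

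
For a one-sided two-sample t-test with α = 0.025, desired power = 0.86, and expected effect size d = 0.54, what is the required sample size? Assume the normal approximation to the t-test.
n = 64 per group

Sample size formula (two-sample t-test, normal approximation):
n = 2 · ((z_α + z_β) / d)²

z_α = 1.960 (for α = 0.025, one-sided)
z_β = 1.080 (for power = 0.86)
d = 0.54

n = 2 · ((1.960 + 1.080) / 0.54)²
n = 2 · (5.630)²
n ≈ 63.39
Round up to the next whole number: n = 64 per group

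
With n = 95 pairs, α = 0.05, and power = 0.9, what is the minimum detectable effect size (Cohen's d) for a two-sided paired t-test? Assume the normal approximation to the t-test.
d ≈ 0.33

Minimum detectable effect (paired t-test, normal approximation):
d = (z_{α/2} + z_β) / √n
d = (1.960 + 1.282) / √95
d = 3.242 / 9.747
d ≈ 0.33

By Cohen's convention (0.2 small / 0.5 medium / 0.8 large): small effect.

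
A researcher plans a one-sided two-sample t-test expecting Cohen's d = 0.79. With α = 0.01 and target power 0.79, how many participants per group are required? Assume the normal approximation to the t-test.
n = 32 per group

Sample size formula (two-sample t-test, normal approximation):
n = 2 · ((z_α + z_β) / d)²

z_α = 2.326 (for α = 0.01, one-sided)
z_β = 0.806 (for power = 0.79)
d = 0.79

n = 2 · ((2.326 + 0.806) / 0.79)²
n = 2 · (3.965)²
n ≈ 31.44
Round up to the next whole number: n = 32 per group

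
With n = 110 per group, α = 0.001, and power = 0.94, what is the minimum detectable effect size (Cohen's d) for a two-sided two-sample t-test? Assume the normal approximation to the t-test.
d ≈ 0.65

Minimum detectable effect (two-sample t-test, normal approximation):
d = (z_{α/2} + z_β) / √(n/2)
d = (3.291 + 1.555) / √(110/2)
d = 4.845 / 7.416
d ≈ 0.65

By Cohen's convention (0.2 small / 0.5 medium / 0.8 large): medium effect.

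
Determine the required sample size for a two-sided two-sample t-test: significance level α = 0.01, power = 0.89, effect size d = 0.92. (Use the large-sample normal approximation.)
n = 35 per group

Sample size formula (two-sample t-test, normal approximation):
n = 2 · ((z_{α/2} + z_β) / d)²

z_{α/2} = 2.576 (for α = 0.01, two-sided)
z_β = 1.227 (for power = 0.89)
d = 0.92

n = 2 · ((2.576 + 1.227) / 0.92)²
n = 2 · (4.134)²
n ≈ 34.18
Round up to the next whole number: n = 35 per group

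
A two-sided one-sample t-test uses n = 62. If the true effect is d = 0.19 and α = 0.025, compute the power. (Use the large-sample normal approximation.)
Power ≈ 0.23

Power calculation (one-sample t-test, normal approximation):
z_β = d · √n - z_{α/2}
z_β = 0.19 · √62 - 2.241
z_β = 0.19 · 7.874 - 2.241
z_β = -0.745

Power = Φ(z_β) = Φ(-0.745) ≈ 0.228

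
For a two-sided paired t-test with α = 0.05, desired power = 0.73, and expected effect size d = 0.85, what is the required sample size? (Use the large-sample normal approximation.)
n = 10 pairs

Sample size formula (paired t-test, normal approximation):
n = ((z_{α/2} + z_β) / d)²

z_{α/2} = 1.960 (for α = 0.05, two-sided)
z_β = 0.613 (for power = 0.73)
d = 0.85

n = ((1.960 + 0.613) / 0.85)²
n = (3.027)²
n ≈ 9.16
Round up to the next whole number: n = 10 pairs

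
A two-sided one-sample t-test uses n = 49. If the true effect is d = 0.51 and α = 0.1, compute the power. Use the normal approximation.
Power ≈ 0.97

Power calculation (one-sample t-test, normal approximation):
z_β = d · √n - z_{α/2}
z_β = 0.51 · √49 - 1.645
z_β = 0.51 · 7.000 - 1.645
z_β = 1.925

Power = Φ(z_β) = Φ(1.925) ≈ 0.973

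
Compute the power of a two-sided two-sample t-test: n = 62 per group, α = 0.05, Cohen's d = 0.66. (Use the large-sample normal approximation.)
Power ≈ 0.96

Power calculation (two-sample t-test, normal approximation):
z_β = d · √(n/2) - z_{α/2}
z_β = 0.66 · √(62/2) - 1.960
z_β = 0.66 · 5.568 - 1.960
z_β = 1.715

Power = Φ(z_β) = Φ(1.715) ≈ 0.957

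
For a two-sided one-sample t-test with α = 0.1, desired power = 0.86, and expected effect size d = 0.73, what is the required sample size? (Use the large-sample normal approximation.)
n = 14

Sample size formula (one-sample t-test, normal approximation):
n = ((z_{α/2} + z_β) / d)²

z_{α/2} = 1.645 (for α = 0.1, two-sided)
z_β = 1.080 (for power = 0.86)
d = 0.73

n = ((1.645 + 1.080) / 0.73)²
n = (3.733)²
n ≈ 13.94
Round up to the next whole number: n = 14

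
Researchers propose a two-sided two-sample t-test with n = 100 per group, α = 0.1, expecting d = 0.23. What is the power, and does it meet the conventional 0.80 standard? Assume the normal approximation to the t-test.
Power ≈ 0.49; the study is underpowered (power < 0.80)

Power calculation (two-sample t-test, normal approximation):
z_β = d · √(n/2) - z_{α/2}
z_β = 0.23 · √(100/2) - 1.645
z_β = 0.23 · 7.071 - 1.645
z_β = -0.019

Power = Φ(z_β) = Φ(-0.019) ≈ 0.493

Effect size d = 0.23 is small by Cohen's convention (0.2/0.5/0.8).

Threshold: power ≥ 0.80 is conventionally adequate.
Power ≈ 0.49 → the study is underpowered (power < 0.80).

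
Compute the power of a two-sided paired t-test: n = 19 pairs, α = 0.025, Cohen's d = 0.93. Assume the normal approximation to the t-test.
Power ≈ 0.97

Power calculation (paired t-test, normal approximation):
z_β = d · √n - z_{α/2}
z_β = 0.93 · √19 - 2.241
z_β = 0.93 · 4.359 - 2.241
z_β = 1.812

Power = Φ(z_β) = Φ(1.812) ≈ 0.965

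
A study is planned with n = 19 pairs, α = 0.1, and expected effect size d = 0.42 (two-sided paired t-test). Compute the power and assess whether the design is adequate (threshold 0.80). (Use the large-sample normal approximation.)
Power ≈ 0.57; the study is underpowered (power < 0.80)

Power calculation (paired t-test, normal approximation):
z_β = d · √n - z_{α/2}
z_β = 0.42 · √19 - 1.645
z_β = 0.42 · 4.359 - 1.645
z_β = 0.186

Power = Φ(z_β) = Φ(0.186) ≈ 0.574

Effect size d = 0.42 is small by Cohen's convention (0.2/0.5/0.8).

Threshold: power ≥ 0.80 is conventionally adequate.
Power ≈ 0.57 → the study is underpowered (power < 0.80).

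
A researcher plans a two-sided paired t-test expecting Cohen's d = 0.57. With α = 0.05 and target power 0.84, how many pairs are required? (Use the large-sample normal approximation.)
n = 27 pairs

Sample size formula (paired t-test, normal approximation):
n = ((z_{α/2} + z_β) / d)²

z_{α/2} = 1.960 (for α = 0.05, two-sided)
z_β = 0.994 (for power = 0.84)
d = 0.57

n = ((1.960 + 0.994) / 0.57)²
n = (5.182)²
n ≈ 26.85
Round up to the next whole number: n = 27 pairs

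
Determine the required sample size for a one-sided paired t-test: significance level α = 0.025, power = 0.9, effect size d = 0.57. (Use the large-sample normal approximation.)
n = 33 pairs

Sample size formula (paired t-test, normal approximation):
n = ((z_α + z_β) / d)²

z_α = 1.960 (for α = 0.025, one-sided)
z_β = 1.282 (for power = 0.9)
d = 0.57

n = ((1.960 + 1.282) / 0.57)²
n = (5.688)²
n ≈ 32.35
Round up to the next whole number: n = 33 pairs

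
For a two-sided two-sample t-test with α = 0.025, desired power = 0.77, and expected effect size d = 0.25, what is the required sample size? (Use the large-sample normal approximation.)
n = 285 per group

Sample size formula (two-sample t-test, normal approximation):
n = 2 · ((z_{α/2} + z_β) / d)²

z_{α/2} = 2.241 (for α = 0.025, two-sided)
z_β = 0.739 (for power = 0.77)
d = 0.25

n = 2 · ((2.241 + 0.739) / 0.25)²
n = 2 · (11.920)²
n ≈ 284.17
Round up to the next whole number: n = 285 per group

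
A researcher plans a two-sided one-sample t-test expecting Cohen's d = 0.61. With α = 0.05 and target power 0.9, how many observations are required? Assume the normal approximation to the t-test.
n = 29

Sample size formula (one-sample t-test, normal approximation):
n = ((z_{α/2} + z_β) / d)²

z_{α/2} = 1.960 (for α = 0.05, two-sided)
z_β = 1.282 (for power = 0.9)
d = 0.61

n = ((1.960 + 1.282) / 0.61)²
n = (5.315)²
n ≈ 28.25
Round up to the next whole number: n = 29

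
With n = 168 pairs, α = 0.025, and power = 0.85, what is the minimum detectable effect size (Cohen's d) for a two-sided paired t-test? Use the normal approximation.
d ≈ 0.25

Minimum detectable effect (paired t-test, normal approximation):
d = (z_{α/2} + z_β) / √n
d = (2.241 + 1.036) / √168
d = 3.278 / 12.961
d ≈ 0.25

By Cohen's convention (0.2 small / 0.5 medium / 0.8 large): small effect.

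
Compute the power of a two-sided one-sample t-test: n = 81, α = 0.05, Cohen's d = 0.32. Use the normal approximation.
Power ≈ 0.82

Power calculation (one-sample t-test, normal approximation):
z_β = d · √n - z_{α/2}
z_β = 0.32 · √81 - 1.960
z_β = 0.32 · 9.000 - 1.960
z_β = 0.920

Power = Φ(z_β) = Φ(0.920) ≈ 0.821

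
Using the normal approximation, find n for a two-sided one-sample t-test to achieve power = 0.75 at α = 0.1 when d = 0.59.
n = 16

Sample size formula (one-sample t-test, normal approximation):
n = ((z_{α/2} + z_β) / d)²

z_{α/2} = 1.645 (for α = 0.1, two-sided)
z_β = 0.674 (for power = 0.75)
d = 0.59

n = ((1.645 + 0.674) / 0.59)²
n = (3.931)²
n ≈ 15.45
Round up to the next whole number: n = 16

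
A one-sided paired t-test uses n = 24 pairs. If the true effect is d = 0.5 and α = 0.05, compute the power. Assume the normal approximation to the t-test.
Power ≈ 0.79

Power calculation (paired t-test, normal approximation):
z_β = d · √n - z_α
z_β = 0.5 · √24 - 1.645
z_β = 0.5 · 4.899 - 1.645
z_β = 0.805

Power = Φ(z_β) = Φ(0.805) ≈ 0.789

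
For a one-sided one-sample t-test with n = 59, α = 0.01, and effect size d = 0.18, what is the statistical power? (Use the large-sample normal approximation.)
Power ≈ 0.17

Power calculation (one-sample t-test, normal approximation):
z_β = d · √n - z_α
z_β = 0.18 · √59 - 2.326
z_β = 0.18 · 7.681 - 2.326
z_β = -0.944

Power = Φ(z_β) = Φ(-0.944) ≈ 0.173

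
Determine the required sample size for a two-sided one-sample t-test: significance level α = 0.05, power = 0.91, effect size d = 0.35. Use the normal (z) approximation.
n = 89

Sample size formula (one-sample t-test, normal approximation):
n = ((z_{α/2} + z_β) / d)²

z_{α/2} = 1.960 (for α = 0.05, two-sided)
z_β = 1.341 (for power = 0.91)
d = 0.35

n = ((1.960 + 1.341) / 0.35)²
n = (9.431)²
n ≈ 88.94
Round up to the next whole number: n = 89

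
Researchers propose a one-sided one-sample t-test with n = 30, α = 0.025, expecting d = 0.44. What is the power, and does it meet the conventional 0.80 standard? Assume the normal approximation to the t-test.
Power ≈ 0.67; the study is underpowered (power < 0.80)

Power calculation (one-sample t-test, normal approximation):
z_β = d · √n - z_α
z_β = 0.44 · √30 - 1.960
z_β = 0.44 · 5.477 - 1.960
z_β = 0.450

Power = Φ(z_β) = Φ(0.450) ≈ 0.674

Effect size d = 0.44 is small by Cohen's convention (0.2/0.5/0.8).

Threshold: power ≥ 0.80 is conventionally adequate.
Power ≈ 0.67 → the study is underpowered (power < 0.80).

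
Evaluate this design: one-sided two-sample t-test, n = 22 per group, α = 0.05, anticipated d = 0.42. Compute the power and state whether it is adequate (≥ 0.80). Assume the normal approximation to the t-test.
Power ≈ 0.40; the study is underpowered (power < 0.80)

Power calculation (two-sample t-test, normal approximation):
z_β = d · √(n/2) - z_α
z_β = 0.42 · √(22/2) - 1.645
z_β = 0.42 · 3.317 - 1.645
z_β = -0.252

Power = Φ(z_β) = Φ(-0.252) ≈ 0.401

Effect size d = 0.42 is small by Cohen's convention (0.2/0.5/0.8).

Threshold: power ≥ 0.80 is conventionally adequate.
Power ≈ 0.40 → the study is underpowered (power < 0.80).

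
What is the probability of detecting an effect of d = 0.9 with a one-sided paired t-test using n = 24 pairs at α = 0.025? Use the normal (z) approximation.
Power ≈ 0.99

Power calculation (paired t-test, normal approximation):
z_β = d · √n - z_α
z_β = 0.9 · √24 - 1.960
z_β = 0.9 · 4.899 - 1.960
z_β = 2.449

Power = Φ(z_β) = Φ(2.449) ≈ 0.993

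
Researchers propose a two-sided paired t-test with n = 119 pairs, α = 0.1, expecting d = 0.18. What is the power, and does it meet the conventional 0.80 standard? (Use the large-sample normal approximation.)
Power ≈ 0.63; the study is underpowered (power < 0.80)

Power calculation (paired t-test, normal approximation):
z_β = d · √n - z_{α/2}
z_β = 0.18 · √119 - 1.645
z_β = 0.18 · 10.909 - 1.645
z_β = 0.319

Power = Φ(z_β) = Φ(0.319) ≈ 0.625

Effect size d = 0.18 is very small by Cohen's convention (0.2/0.5/0.8).

Threshold: power ≥ 0.80 is conventionally adequate.
Power ≈ 0.63 → the study is underpowered (power < 0.80).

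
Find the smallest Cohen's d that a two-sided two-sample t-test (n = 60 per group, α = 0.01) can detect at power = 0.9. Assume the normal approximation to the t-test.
d ≈ 0.70

Minimum detectable effect (two-sample t-test, normal approximation):
d = (z_{α/2} + z_β) / √(n/2)
d = (2.576 + 1.282) / √(60/2)
d = 3.857 / 5.477
d ≈ 0.70

By Cohen's convention (0.2 small / 0.5 medium / 0.8 large): medium effect.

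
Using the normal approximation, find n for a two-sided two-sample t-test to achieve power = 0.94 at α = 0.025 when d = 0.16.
n = 1126 per group

Sample size formula (two-sample t-test, normal approximation):
n = 2 · ((z_{α/2} + z_β) / d)²

z_{α/2} = 2.241 (for α = 0.025, two-sided)
z_β = 1.555 (for power = 0.94)
d = 0.16

n = 2 · ((2.241 + 1.555) / 0.16)²
n = 2 · (23.725)²
n ≈ 1125.75
Round up to the next whole number: n = 1126 per group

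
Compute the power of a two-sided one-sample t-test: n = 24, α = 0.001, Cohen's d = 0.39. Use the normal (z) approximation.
Power ≈ 0.08

Power calculation (one-sample t-test, normal approximation):
z_β = d · √n - z_{α/2}
z_β = 0.39 · √24 - 3.291
z_β = 0.39 · 4.899 - 3.291
z_β = -1.380

Power = Φ(z_β) = Φ(-1.380) ≈ 0.084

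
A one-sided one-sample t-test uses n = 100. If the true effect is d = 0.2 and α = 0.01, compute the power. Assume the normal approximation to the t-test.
Power ≈ 0.37

Power calculation (one-sample t-test, normal approximation):
z_β = d · √n - z_α
z_β = 0.2 · √100 - 2.326
z_β = 0.2 · 10.000 - 2.326
z_β = -0.326

Power = Φ(z_β) = Φ(-0.326) ≈ 0.372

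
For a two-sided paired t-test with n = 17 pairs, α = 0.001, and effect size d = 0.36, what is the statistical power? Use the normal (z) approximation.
Power ≈ 0.04

Power calculation (paired t-test, normal approximation):
z_β = d · √n - z_{α/2}
z_β = 0.36 · √17 - 3.291
z_β = 0.36 · 4.123 - 3.291
z_β = -1.806

Power = Φ(z_β) = Φ(-1.806) ≈ 0.035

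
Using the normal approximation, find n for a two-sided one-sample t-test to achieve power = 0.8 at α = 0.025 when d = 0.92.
n = 12

Sample size formula (one-sample t-test, normal approximation):
n = ((z_{α/2} + z_β) / d)²

z_{α/2} = 2.241 (for α = 0.025, two-sided)
z_β = 0.842 (for power = 0.8)
d = 0.92

n = ((2.241 + 0.842) / 0.92)²
n = (3.351)²
n ≈ 11.23
Round up to the next whole number: n = 12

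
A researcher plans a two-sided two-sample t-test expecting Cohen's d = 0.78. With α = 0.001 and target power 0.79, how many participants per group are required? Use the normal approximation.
n = 56 per group

Sample size formula (two-sample t-test, normal approximation):
n = 2 · ((z_{α/2} + z_β) / d)²

z_{α/2} = 3.291 (for α = 0.001, two-sided)
z_β = 0.806 (for power = 0.79)
d = 0.78

n = 2 · ((3.291 + 0.806) / 0.78)²
n = 2 · (5.253)²
n ≈ 55.19
Round up to the next whole number: n = 56 per group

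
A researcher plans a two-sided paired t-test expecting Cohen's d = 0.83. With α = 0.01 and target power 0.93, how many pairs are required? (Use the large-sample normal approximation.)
n = 24 pairs

Sample size formula (paired t-test, normal approximation):
n = ((z_{α/2} + z_β) / d)²

z_{α/2} = 2.576 (for α = 0.01, two-sided)
z_β = 1.476 (for power = 0.93)
d = 0.83

n = ((2.576 + 1.476) / 0.83)²
n = (4.882)²
n ≈ 23.83
Round up to the next whole number: n = 24 pairs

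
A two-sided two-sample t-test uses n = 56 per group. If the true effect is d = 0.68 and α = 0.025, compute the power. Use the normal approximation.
Power ≈ 0.91

Power calculation (two-sample t-test, normal approximation):
z_β = d · √(n/2) - z_{α/2}
z_β = 0.68 · √(56/2) - 2.241
z_β = 0.68 · 5.292 - 2.241
z_β = 1.357

Power = Φ(z_β) = Φ(1.357) ≈ 0.913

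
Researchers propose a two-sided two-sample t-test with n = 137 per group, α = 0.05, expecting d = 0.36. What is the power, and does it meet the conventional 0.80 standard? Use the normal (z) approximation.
Power ≈ 0.85; the study is adequately powered (power ≥ 0.80)

Power calculation (two-sample t-test, normal approximation):
z_β = d · √(n/2) - z_{α/2}
z_β = 0.36 · √(137/2) - 1.960
z_β = 0.36 · 8.276 - 1.960
z_β = 1.020

Power = Φ(z_β) = Φ(1.020) ≈ 0.846

Effect size d = 0.36 is small by Cohen's convention (0.2/0.5/0.8).

Threshold: power ≥ 0.80 is conventionally adequate.
Power ≈ 0.85 → the study is adequately powered (power ≥ 0.80).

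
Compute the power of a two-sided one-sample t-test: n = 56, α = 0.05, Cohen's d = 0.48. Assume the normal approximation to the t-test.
Power ≈ 0.95

Power calculation (one-sample t-test, normal approximation):
z_β = d · √n - z_{α/2}
z_β = 0.48 · √56 - 1.960
z_β = 0.48 · 7.483 - 1.960
z_β = 1.632

Power = Φ(z_β) = Φ(1.632) ≈ 0.949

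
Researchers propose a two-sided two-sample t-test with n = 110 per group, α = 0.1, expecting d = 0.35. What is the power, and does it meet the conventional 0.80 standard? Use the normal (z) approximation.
Power ≈ 0.83; the study is adequately powered (power ≥ 0.80)

Power calculation (two-sample t-test, normal approximation):
z_β = d · √(n/2) - z_{α/2}
z_β = 0.35 · √(110/2) - 1.645
z_β = 0.35 · 7.416 - 1.645
z_β = 0.951

Power = Φ(z_β) = Φ(0.951) ≈ 0.829

Effect size d = 0.35 is small by Cohen's convention (0.2/0.5/0.8).

Threshold: power ≥ 0.80 is conventionally adequate.
Power ≈ 0.83 → the study is adequately powered (power ≥ 0.80).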